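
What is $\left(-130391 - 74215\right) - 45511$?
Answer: $-250117$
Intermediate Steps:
$\left(-130391 - 74215\right) - 45511 = -204606 - 45511 = -250117$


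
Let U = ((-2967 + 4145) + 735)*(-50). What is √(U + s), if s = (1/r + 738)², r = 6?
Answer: √16172641/6 ≈ 670.25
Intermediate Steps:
U = -95650 (U = (1178 + 735)*(-50) = 1913*(-50) = -95650)
s = 19616041/36 (s = (1/6 + 738)² = (⅙ + 738)² = (4429/6)² = 19616041/36 ≈ 5.4489e+5)
√(U + s) = √(-95650 + 19616041/36) = √(16172641/36) = √16172641/6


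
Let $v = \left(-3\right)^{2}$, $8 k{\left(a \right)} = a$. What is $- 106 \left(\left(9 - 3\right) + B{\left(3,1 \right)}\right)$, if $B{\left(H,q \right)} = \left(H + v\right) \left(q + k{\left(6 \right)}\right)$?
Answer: $-2862$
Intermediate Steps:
$k{\left(a \right)} = \frac{a}{8}$
$v = 9$
$B{\left(H,q \right)} = \left(9 + H\right) \left(\frac{3}{4} + q\right)$ ($B{\left(H,q \right)} = \left(H + 9\right) \left(q + \frac{1}{8} \cdot 6\right) = \left(9 + H\right) \left(q + \frac{3}{4}\right) = \left(9 + H\right) \left(\frac{3}{4} + q\right)$)
$- 106 \left(\left(9 - 3\right) + B{\left(3,1 \right)}\right) = - 106 \left(\left(9 - 3\right) + \left(\frac{27}{4} + 9 \cdot 1 + \frac{3}{4} \cdot 3 + 3 \cdot 1\right)\right) = - 106 \left(\left(9 - 3\right) + \left(\frac{27}{4} + 9 + \frac{9}{4} + 3\right)\right) = - 106 \left(6 + 21\right) = \left(-106\right) 27 = -2862$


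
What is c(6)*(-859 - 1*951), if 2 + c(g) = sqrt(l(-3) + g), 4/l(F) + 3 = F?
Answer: 3620 - 7240*sqrt(3)/3 ≈ -560.02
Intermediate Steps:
l(F) = 4/(-3 + F)
c(g) = -2 + sqrt(-2/3 + g) (c(g) = -2 + sqrt(4/(-3 - 3) + g) = -2 + sqrt(4/(-6) + g) = -2 + sqrt(4*(-1/6) + g) = -2 + sqrt(-2/3 + g))
c(6)*(-859 - 1*951) = (-2 + sqrt(-6 + 9*6)/3)*(-859 - 1*951) = (-2 + sqrt(-6 + 54)/3)*(-859 - 951) = (-2 + sqrt(48)/3)*(-1810) = (-2 + (4*sqrt(3))/3)*(-1810) = (-2 + 4*sqrt(3)/3)*(-1810) = 3620 - 7240*sqrt(3)/3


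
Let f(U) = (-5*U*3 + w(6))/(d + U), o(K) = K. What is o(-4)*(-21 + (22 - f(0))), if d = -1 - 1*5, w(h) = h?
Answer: -8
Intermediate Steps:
d = -6 (d = -1 - 5 = -6)
f(U) = (6 - 15*U)/(-6 + U) (f(U) = (-5*U*3 + 6)/(-6 + U) = (-15*U + 6)/(-6 + U) = (6 - 15*U)/(-6 + U))
o(-4)*(-21 + (22 - f(0))) = -4*(-21 + (22 - 3*(2 - 5*0)/(-6 + 0))) = -4*(-21 + (22 - 3*(2 + 0)/(-6))) = -4*(-21 + (22 - 3*(-1)*2/6)) = -4*(-21 + (22 - 1*(-1))) = -4*(-21 + (22 + 1)) = -4*(-21 + 23) = -4*2 = -8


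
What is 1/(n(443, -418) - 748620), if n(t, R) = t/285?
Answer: -285/213356257 ≈ -1.3358e-6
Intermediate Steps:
n(t, R) = t/285 (n(t, R) = t*(1/285) = t/285)
1/(n(443, -418) - 748620) = 1/((1/285)*443 - 748620) = 1/(443/285 - 748620) = 1/(-213356257/285) = -285/213356257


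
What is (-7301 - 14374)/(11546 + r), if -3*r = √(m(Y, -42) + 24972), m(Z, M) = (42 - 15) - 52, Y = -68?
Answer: -2252335950/1199766097 - 65025*√24947/1199766097 ≈ -1.8859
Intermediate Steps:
m(Z, M) = -25 (m(Z, M) = 27 - 52 = -25)
r = -√24947/3 (r = -√(-25 + 24972)/3 = -√24947/3 ≈ -52.649)
(-7301 - 14374)/(11546 + r) = (-7301 - 14374)/(11546 - √24947/3) = -21675/(11546 - √24947/3)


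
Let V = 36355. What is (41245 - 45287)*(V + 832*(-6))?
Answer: -126769246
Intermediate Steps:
(41245 - 45287)*(V + 832*(-6)) = (41245 - 45287)*(36355 + 832*(-6)) = -4042*(36355 - 4992) = -4042*31363 = -126769246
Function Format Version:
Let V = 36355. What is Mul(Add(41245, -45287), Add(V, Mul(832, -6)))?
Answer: -126769246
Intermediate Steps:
Mul(Add(41245, -45287), Add(V, Mul(832, -6))) = Mul(Add(41245, -45287), Add(36355, Mul(832, -6))) = Mul(-4042, Add(36355, -4992)) = Mul(-4042, 31363) = -126769246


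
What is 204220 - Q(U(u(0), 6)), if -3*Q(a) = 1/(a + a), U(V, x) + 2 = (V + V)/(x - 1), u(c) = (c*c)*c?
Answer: 2450639/12 ≈ 2.0422e+5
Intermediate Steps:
u(c) = c**3 (u(c) = c**2*c = c**3)
U(V, x) = -2 + 2*V/(-1 + x) (U(V, x) = -2 + (V + V)/(x - 1) = -2 + (2*V)/(-1 + x) = -2 + 2*V/(-1 + x))
Q(a) = -1/(6*a) (Q(a) = -1/(3*(a + a)) = -1/(2*a)/3 = -1/(6*a))
204220 - Q(U(u(0), 6)) = 204220 - (-1)/(6*(2*(1 + 0**3 - 1*6)/(-1 + 6))) = 204220 - (-1)/(6*(2*(1 + 0 - 6)/5)) = 204220 - (-1)/(6*(2*(1/5)*(-5))) = 204220 - (-1)/(6*(-2)) = 204220 - (-1)*(-1)/(6*2) = 204220 - 1*1/12 = 204220 - 1/12 = 2450639/12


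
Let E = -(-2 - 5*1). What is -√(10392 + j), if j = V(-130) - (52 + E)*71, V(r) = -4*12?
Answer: -√6155 ≈ -78.454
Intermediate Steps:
V(r) = -48
E = 7 (E = -(-2 - 5) = -1*(-7) = 7)
j = -4237 (j = -48 - (52 + 7)*71 = -48 - 59*71 = -48 - 1*4189 = -48 - 4189 = -4237)
-√(10392 + j) = -√(10392 - 4237) = -√6155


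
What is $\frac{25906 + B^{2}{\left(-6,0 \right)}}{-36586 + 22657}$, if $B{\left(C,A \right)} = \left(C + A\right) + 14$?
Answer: $- \frac{25970}{13929} \approx -1.8645$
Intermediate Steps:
$B{\left(C,A \right)} = 14 + A + C$ ($B{\left(C,A \right)} = \left(A + C\right) + 14 = 14 + A + C$)
$\frac{25906 + B^{2}{\left(-6,0 \right)}}{-36586 + 22657} = \frac{25906 + \left(14 + 0 - 6\right)^{2}}{-36586 + 22657} = \frac{25906 + 8^{2}}{-13929} = \left(25906 + 64\right) \left(- \frac{1}{13929}\right) = 25970 \left(- \frac{1}{13929}\right) = - \frac{25970}{13929}$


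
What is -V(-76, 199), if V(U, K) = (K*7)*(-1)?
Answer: 1393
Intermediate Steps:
V(U, K) = -7*K (V(U, K) = (7*K)*(-1) = -7*K)
-V(-76, 199) = -(-7)*199 = -1*(-1393) = 1393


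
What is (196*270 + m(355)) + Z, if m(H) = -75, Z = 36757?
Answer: 89602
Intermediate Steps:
(196*270 + m(355)) + Z = (196*270 - 75) + 36757 = (52920 - 75) + 36757 = 52845 + 36757 = 89602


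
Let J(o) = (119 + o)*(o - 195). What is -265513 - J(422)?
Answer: -388320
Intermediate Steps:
J(o) = (-195 + o)*(119 + o) (J(o) = (119 + o)*(-195 + o) = (-195 + o)*(119 + o))
-265513 - J(422) = -265513 - (-23205 + 422² - 76*422) = -265513 - (-23205 + 178084 - 32072) = -265513 - 1*122807 = -265513 - 122807 = -388320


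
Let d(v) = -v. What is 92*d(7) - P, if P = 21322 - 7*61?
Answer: -21539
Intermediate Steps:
P = 20895 (P = 21322 - 427 = 20895)
92*d(7) - P = 92*(-1*7) - 1*20895 = 92*(-7) - 20895 = -644 - 20895 = -21539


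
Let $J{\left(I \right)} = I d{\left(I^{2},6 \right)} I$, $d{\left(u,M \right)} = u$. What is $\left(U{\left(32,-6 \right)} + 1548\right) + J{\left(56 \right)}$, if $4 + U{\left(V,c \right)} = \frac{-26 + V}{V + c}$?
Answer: $\frac{127868523}{13} \approx 9.836 \cdot 10^{6}$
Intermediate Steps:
$U{\left(V,c \right)} = -4 + \frac{-26 + V}{V + c}$
$J{\left(I \right)} = I^{4}$ ($J{\left(I \right)} = I I^{2} I = I^{3} I = I^{4}$)
$\left(U{\left(32,-6 \right)} + 1548\right) + J{\left(56 \right)} = \left(\frac{-26 - -24 - 96}{32 - 6} + 1548\right) + 56^{4} = \left(\frac{-26 + 24 - 96}{26} + 1548\right) + 9834496 = \left(\frac{1}{26} \left(-98\right) + 1548\right) + 9834496 = \left(- \frac{49}{13} + 1548\right) + 9834496 = \frac{20075}{13} + 9834496 = \frac{127868523}{13}$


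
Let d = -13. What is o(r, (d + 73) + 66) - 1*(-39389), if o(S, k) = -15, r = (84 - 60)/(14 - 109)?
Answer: 39374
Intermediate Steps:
r = -24/95 (r = 24/(-95) = 24*(-1/95) = -24/95 ≈ -0.25263)
o(r, (d + 73) + 66) - 1*(-39389) = -15 - 1*(-39389) = -15 + 39389 = 39374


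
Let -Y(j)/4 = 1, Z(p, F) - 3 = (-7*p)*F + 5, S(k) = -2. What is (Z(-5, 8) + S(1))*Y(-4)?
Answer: -1144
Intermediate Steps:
Z(p, F) = 8 - 7*F*p (Z(p, F) = 3 + ((-7*p)*F + 5) = 3 + (-7*F*p + 5) = 3 + (5 - 7*F*p) = 8 - 7*F*p)
Y(j) = -4 (Y(j) = -4*1 = -4)
(Z(-5, 8) + S(1))*Y(-4) = ((8 - 7*8*(-5)) - 2)*(-4) = ((8 + 280) - 2)*(-4) = (288 - 2)*(-4) = 286*(-4) = -1144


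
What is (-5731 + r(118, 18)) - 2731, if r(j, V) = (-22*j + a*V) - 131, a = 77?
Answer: -9803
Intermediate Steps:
r(j, V) = -131 - 22*j + 77*V (r(j, V) = (-22*j + 77*V) - 131 = -131 - 22*j + 77*V)
(-5731 + r(118, 18)) - 2731 = (-5731 + (-131 - 22*118 + 77*18)) - 2731 = (-5731 + (-131 - 2596 + 1386)) - 2731 = (-5731 - 1341) - 2731 = -7072 - 2731 = -9803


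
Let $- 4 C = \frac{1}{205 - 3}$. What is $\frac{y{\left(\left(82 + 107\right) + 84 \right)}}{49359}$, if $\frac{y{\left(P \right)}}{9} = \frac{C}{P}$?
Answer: $- \frac{1}{1209756184} \approx -8.2661 \cdot 10^{-10}$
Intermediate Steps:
$C = - \frac{1}{808}$ ($C = - \frac{1}{4 \left(205 - 3\right)} = - \frac{1}{4 \cdot 202} = \left(- \frac{1}{4}\right) \frac{1}{202} = - \frac{1}{808} \approx -0.0012376$)
$y{\left(P \right)} = - \frac{9}{808 P}$ ($y{\left(P \right)} = 9 \left(- \frac{1}{808 P}\right) = - \frac{9}{808 P}$)
$\frac{y{\left(\left(82 + 107\right) + 84 \right)}}{49359} = \frac{\left(- \frac{9}{808}\right) \frac{1}{\left(82 + 107\right) + 84}}{49359} = - \frac{9}{808 \left(189 + 84\right)} \frac{1}{49359} = - \frac{9}{808 \cdot 273} \cdot \frac{1}{49359} = \left(- \frac{9}{808}\right) \frac{1}{273} \cdot \frac{1}{49359} = \left(- \frac{3}{73528}\right) \frac{1}{49359} = - \frac{1}{1209756184}$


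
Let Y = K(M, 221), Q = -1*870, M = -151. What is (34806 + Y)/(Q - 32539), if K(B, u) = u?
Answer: -35027/33409 ≈ -1.0484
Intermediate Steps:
Q = -870
Y = 221
(34806 + Y)/(Q - 32539) = (34806 + 221)/(-870 - 32539) = 35027/(-33409) = 35027*(-1/33409) = -35027/33409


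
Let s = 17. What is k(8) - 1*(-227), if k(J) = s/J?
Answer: 1833/8 ≈ 229.13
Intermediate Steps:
k(J) = 17/J
k(8) - 1*(-227) = 17/8 - 1*(-227) = 17*(⅛) + 227 = 17/8 + 227 = 1833/8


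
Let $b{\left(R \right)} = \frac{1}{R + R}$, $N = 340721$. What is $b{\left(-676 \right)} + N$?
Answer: $\frac{460654791}{1352} \approx 3.4072 \cdot 10^{5}$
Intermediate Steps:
$b{\left(R \right)} = \frac{1}{2 R}$
$b{\left(-676 \right)} + N = \frac{1}{2 \left(-676\right)} + 340721 = \frac{1}{2} \left(- \frac{1}{676}\right) + 340721 = - \frac{1}{1352} + 340721 = \frac{460654791}{1352}$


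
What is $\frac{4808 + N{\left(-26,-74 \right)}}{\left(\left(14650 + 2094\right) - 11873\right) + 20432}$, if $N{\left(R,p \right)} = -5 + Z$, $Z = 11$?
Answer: $\frac{4814}{25303} \approx 0.19025$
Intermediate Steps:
$N{\left(R,p \right)} = 6$ ($N{\left(R,p \right)} = -5 + 11 = 6$)
$\frac{4808 + N{\left(-26,-74 \right)}}{\left(\left(14650 + 2094\right) - 11873\right) + 20432} = \frac{4808 + 6}{\left(\left(14650 + 2094\right) - 11873\right) + 20432} = \frac{4814}{\left(16744 - 11873\right) + 20432} = \frac{4814}{4871 + 20432} = \frac{4814}{25303}$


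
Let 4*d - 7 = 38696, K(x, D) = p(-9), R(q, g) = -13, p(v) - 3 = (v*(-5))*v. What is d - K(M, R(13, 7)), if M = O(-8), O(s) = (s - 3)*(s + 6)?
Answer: 40311/4 ≈ 10078.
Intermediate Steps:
O(s) = (-3 + s)*(6 + s)
p(v) = 3 - 5*v**2 (p(v) = 3 + (v*(-5))*v = 3 + (-5*v)*v = 3 - 5*v**2)
M = 22 (M = -18 + (-8)**2 + 3*(-8) = -18 + 64 - 24 = 22)
K(x, D) = -402 (K(x, D) = 3 - 5*(-9)**2 = 3 - 5*81 = 3 - 405 = -402)
d = 38703/4 (d = 7/4 + (1/4)*38696 = 7/4 + 9674 = 38703/4 ≈ 9675.8)
d - K(M, R(13, 7)) = 38703/4 - 1*(-402) = 38703/4 + 402 = 40311/4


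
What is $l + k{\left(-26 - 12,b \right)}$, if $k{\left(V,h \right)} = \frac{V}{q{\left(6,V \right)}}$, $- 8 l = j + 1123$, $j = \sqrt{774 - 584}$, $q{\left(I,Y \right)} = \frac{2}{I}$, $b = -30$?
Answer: $- \frac{2035}{8} - \frac{\sqrt{190}}{8} \approx -256.1$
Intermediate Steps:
$j = \sqrt{190} \approx 13.784$
$l = - \frac{1123}{8} - \frac{\sqrt{190}}{8}$ ($l = - \frac{\sqrt{190} + 1123}{8} = - \frac{1123 + \sqrt{190}}{8} = - \frac{1123}{8} - \frac{\sqrt{190}}{8} \approx -142.1$)
$k{\left(V,h \right)} = 3 V$ ($k{\left(V,h \right)} = \frac{V}{2 \cdot \frac{1}{6}} = V \frac{1}{\frac{1}{3}} = V 3 = 3 V$)
$l + k{\left(-26 - 12,b \right)} = \left(- \frac{1123}{8} - \frac{\sqrt{190}}{8}\right) + 3 \left(-26 - 12\right) = \left(- \frac{1123}{8} - \frac{\sqrt{190}}{8}\right) + 3 \left(-38\right) = \left(- \frac{1123}{8} - \frac{\sqrt{190}}{8}\right) - 114 = - \frac{2035}{8} - \frac{\sqrt{190}}{8}$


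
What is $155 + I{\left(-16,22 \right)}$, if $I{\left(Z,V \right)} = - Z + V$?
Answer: $193$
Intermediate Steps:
$I{\left(Z,V \right)} = V - Z$
$155 + I{\left(-16,22 \right)} = 155 + \left(22 - -16\right) = 155 + \left(22 + 16\right) = 155 + 38 = 193$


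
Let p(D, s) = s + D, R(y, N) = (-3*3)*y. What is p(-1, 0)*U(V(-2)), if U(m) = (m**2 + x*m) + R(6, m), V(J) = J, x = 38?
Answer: 126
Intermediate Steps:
R(y, N) = -9*y
p(D, s) = D + s
U(m) = -54 + m**2 + 38*m (U(m) = (m**2 + 38*m) - 9*6 = (m**2 + 38*m) - 54 = -54 + m**2 + 38*m)
p(-1, 0)*U(V(-2)) = (-1 + 0)*(-54 + (-2)**2 + 38*(-2)) = -(-54 + 4 - 76) = -1*(-126) = 126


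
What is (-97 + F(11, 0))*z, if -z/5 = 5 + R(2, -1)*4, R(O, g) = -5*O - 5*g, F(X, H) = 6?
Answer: -6825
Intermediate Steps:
z = 75 (z = -5*(5 + (-5*2 - 5*(-1))*4) = -5*(5 + (-10 + 5)*4) = -5*(5 - 5*4) = -5*(5 - 20) = -5*(-15) = 75)
(-97 + F(11, 0))*z = (-97 + 6)*75 = -91*75 = -6825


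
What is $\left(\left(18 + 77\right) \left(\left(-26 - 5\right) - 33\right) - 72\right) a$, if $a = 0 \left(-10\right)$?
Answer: $0$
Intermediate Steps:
$a = 0$
$\left(\left(18 + 77\right) \left(\left(-26 - 5\right) - 33\right) - 72\right) a = \left(\left(18 + 77\right) \left(\left(-26 - 5\right) - 33\right) - 72\right) 0 = \left(95 \left(\left(-26 - 5\right) - 33\right) - 72\right) 0 = \left(95 \left(-31 - 33\right) - 72\right) 0 = \left(95 \left(-64\right) - 72\right) 0 = \left(-6080 - 72\right) 0 = \left(-6152\right) 0 = 0$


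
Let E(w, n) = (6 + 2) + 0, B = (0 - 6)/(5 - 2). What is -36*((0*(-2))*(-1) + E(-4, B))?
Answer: -288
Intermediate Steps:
B = -2 (B = -6/3 = -6*1/3 = -2)
E(w, n) = 8 (E(w, n) = 8 + 0 = 8)
-36*((0*(-2))*(-1) + E(-4, B)) = -36*((0*(-2))*(-1) + 8) = -36*(0*(-1) + 8) = -36*(0 + 8) = -36*8 = -288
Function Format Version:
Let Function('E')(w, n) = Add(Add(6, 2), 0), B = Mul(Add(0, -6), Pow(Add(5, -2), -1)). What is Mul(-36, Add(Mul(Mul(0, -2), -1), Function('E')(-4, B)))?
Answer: -288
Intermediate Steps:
B = -2 (B = Mul(-6, Pow(3, -1)) = Mul(-6, Rational(1, 3)) = -2)
Function('E')(w, n) = 8 (Function('E')(w, n) = Add(8, 0) = 8)
Mul(-36, Add(Mul(Mul(0, -2), -1), Function('E')(-4, B))) = Mul(-36, Add(Mul(Mul(0, -2), -1), 8)) = Mul(-36, Add(Mul(0, -1), 8)) = Mul(-36, Add(0, 8)) = Mul(-36, 8) = -288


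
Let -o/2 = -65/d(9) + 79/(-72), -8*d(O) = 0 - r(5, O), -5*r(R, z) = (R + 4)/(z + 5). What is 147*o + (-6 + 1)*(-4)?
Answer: -14264689/12 ≈ -1.1887e+6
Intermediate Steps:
r(R, z) = -(4 + R)/(5*(5 + z)) (r(R, z) = -(R + 4)/(5*(z + 5)) = -(4 + R)/(5*(5 + z)))
d(O) = -9/(40*(5 + O)) (d(O) = -(0 - (-4 - 1*5)/(5*(5 + O)))/8 = -(0 - (-4 - 5)/(5*(5 + O)))/8 = -(0 - (-9)/(5*(5 + O)))/8 = -(0 + 9/(5*(5 + O)))/8 = -9/(40*(5 + O)))
o = -291121/36 (o = -2*(-65/((-9/(200 + 40*9))) + 79/(-72)) = -2*(-65/((-9/(200 + 360))) + 79*(-1/72)) = -2*(-65/((-9/560)) - 79/72) = -2*(-65/((-9*1/560)) - 79/72) = -2*(-65/(-9/560) - 79/72) = -2*(-65*(-560/9) - 79/72) = -2*(36400/9 - 79/72) = -2*291121/72 = -291121/36 ≈ -8086.7)
147*o + (-6 + 1)*(-4) = 147*(-291121/36) + (-6 + 1)*(-4) = -14264929/12 - 5*(-4) = -14264929/12 + 20 = -14264689/12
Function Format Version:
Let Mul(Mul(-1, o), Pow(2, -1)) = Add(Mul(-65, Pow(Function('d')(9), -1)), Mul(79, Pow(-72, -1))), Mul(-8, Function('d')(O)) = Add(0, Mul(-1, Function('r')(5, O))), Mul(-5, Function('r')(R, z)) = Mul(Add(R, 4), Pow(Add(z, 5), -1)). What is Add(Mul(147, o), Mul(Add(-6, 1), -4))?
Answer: Rational(-14264689, 12) ≈ -1.1887e+6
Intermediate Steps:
Function('r')(R, z) = Mul(Rational(-1, 5), Pow(Add(5, z), -1), Add(4, R)) (Function('r')(R, z) = Mul(Rational(-1, 5), Mul(Add(R, 4), Pow(Add(z, 5), -1))) = Mul(Rational(-1, 5), Mul(Add(4, R), Pow(Add(5, z), -1))) = Mul(Rational(-1, 5), Mul(Pow(Add(5, z), -1), Add(4, R))) = Mul(Rational(-1, 5), Pow(Add(5, z), -1), Add(4, R)))
Function('d')(O) = Mul(Rational(-9, 40), Pow(Add(5, O), -1)) (Function('d')(O) = Mul(Rational(-1, 8), Add(0, Mul(-1, Mul(Rational(1, 5), Pow(Add(5, O), -1), Add(-4, Mul(-1, 5)))))) = Mul(Rational(-1, 8), Add(0, Mul(-1, Mul(Rational(1, 5), Pow(Add(5, O), -1), Add(-4, -5))))) = Mul(Rational(-1, 8), Add(0, Mul(-1, Mul(Rational(1, 5), Pow(Add(5, O), -1), -9)))) = Mul(Rational(-1, 8), Add(0, Mul(-1, Mul(Rational(-9, 5), Pow(Add(5, O), -1))))) = Mul(Rational(-1, 8), Add(0, Mul(Rational(9, 5), Pow(Add(5, O), -1)))) = Mul(Rational(-1, 8), Mul(Rational(9, 5), Pow(Add(5, O), -1))) = Mul(Rational(-9, 40), Pow(Add(5, O), -1)))
o = Rational(-291121, 36) (o = Mul(-2, Add(Mul(-65, Pow(Mul(-9, Pow(Add(200, Mul(40, 9)), -1)), -1)), Mul(79, Pow(-72, -1)))) = Mul(-2, Add(Mul(-65, Pow(Mul(-9, Pow(Add(200, 360), -1)), -1)), Mul(79, Rational(-1, 72)))) = Mul(-2, Add(Mul(-65, Pow(Mul(-9, Pow(560, -1)), -1)), Rational(-79, 72))) = Mul(-2, Add(Mul(-65, Pow(Mul(-9, Rational(1, 560)), -1)), Rational(-79, 72))) = Mul(-2, Add(Mul(-65, Pow(Rational(-9, 560), -1)), Rational(-79, 72))) = Mul(-2, Add(Mul(-65, Rational(-560, 9)), Rational(-79, 72))) = Mul(-2, Add(Rational(36400, 9), Rational(-79, 72))) = Mul(-2, Rational(291121, 72)) = Rational(-291121, 36) ≈ -8086.7)
Add(Mul(147, o), Mul(Add(-6, 1), -4)) = Add(Mul(147, Rational(-291121, 36)), Mul(Add(-6, 1), -4)) = Add(Rational(-14264929, 12), Mul(-5, -4)) = Add(Rational(-14264929, 12), 20) = Rational(-14264689, 12)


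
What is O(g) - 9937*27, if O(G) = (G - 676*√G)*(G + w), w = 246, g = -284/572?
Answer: -5488938848/20449 - 140428*I*√10153/121 ≈ -2.6842e+5 - 1.1694e+5*I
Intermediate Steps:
g = -71/143 (g = -284*1/572 = -71/143 ≈ -0.49650)
O(G) = (246 + G)*(G - 676*√G) (O(G) = (G - 676*√G)*(G + 246) = (G - 676*√G)*(246 + G) = (246 + G)*(G - 676*√G))
O(g) - 9937*27 = ((-71/143)² - 12792*I*√10153/11 - (-284)*I*√10153/121 + 246*(-71/143)) - 9937*27 = (5041/20449 - 12792*I*√10153/11 - (-284)*I*√10153/121 - 17466/143) - 268299 = (5041/20449 - 12792*I*√10153/11 + 284*I*√10153/121 - 17466/143) - 268299 = (-2492597/20449 - 140428*I*√10153/121) - 268299 = -5488938848/20449 - 140428*I*√10153/121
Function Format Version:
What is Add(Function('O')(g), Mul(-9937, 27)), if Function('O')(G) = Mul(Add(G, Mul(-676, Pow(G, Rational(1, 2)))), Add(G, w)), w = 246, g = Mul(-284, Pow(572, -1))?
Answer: Add(Rational(-5488938848, 20449), Mul(Rational(-140428, 121), I, Pow(10153, Rational(1, 2)))) ≈ Add(-2.6842e+5, Mul(-1.1694e+5, I))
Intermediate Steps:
g = Rational(-71, 143) (g = Mul(-284, Rational(1, 572)) = Rational(-71, 143) ≈ -0.49650)
Function('O')(G) = Mul(Add(246, G), Add(G, Mul(-676, Pow(G, Rational(1, 2))))) (Function('O')(G) = Mul(Add(G, Mul(-676, Pow(G, Rational(1, 2)))), Add(G, 246)) = Mul(Add(G, Mul(-676, Pow(G, Rational(1, 2)))), Add(246, G)) = Mul(Add(246, G), Add(G, Mul(-676, Pow(G, Rational(1, 2))))))
Add(Function('O')(g), Mul(-9937, 27)) = Add(Add(Pow(Rational(-71, 143), 2), Mul(-166296, Pow(Rational(-71, 143), Rational(1, 2))), Mul(-676, Pow(Rational(-71, 143), Rational(3, 2))), Mul(246, Rational(-71, 143))), Mul(-9937, 27)) = Add(Add(Rational(5041, 20449), Mul(-166296, Mul(Rational(1, 143), I, Pow(10153, Rational(1, 2)))), Mul(-676, Mul(Rational(-71, 20449), I, Pow(10153, Rational(1, 2)))), Rational(-17466, 143)), -268299) = Add(Add(Rational(5041, 20449), Mul(Rational(-12792, 11), I, Pow(10153, Rational(1, 2))), Mul(Rational(284, 121), I, Pow(10153, Rational(1, 2))), Rational(-17466, 143)), -268299) = Add(Add(Rational(-2492597, 20449), Mul(Rational(-140428, 121), I, Pow(10153, Rational(1, 2)))), -268299) = Add(Rational(-5488938848, 20449), Mul(Rational(-140428, 121), I, Pow(10153, Rational(1, 2))))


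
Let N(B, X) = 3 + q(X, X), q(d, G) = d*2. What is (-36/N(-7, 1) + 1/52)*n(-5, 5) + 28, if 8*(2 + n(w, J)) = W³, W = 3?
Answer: 37703/2080 ≈ 18.126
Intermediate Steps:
q(d, G) = 2*d
n(w, J) = 11/8 (n(w, J) = -2 + (⅛)*3³ = -2 + (⅛)*27 = -2 + 27/8 = 11/8)
N(B, X) = 3 + 2*X
(-36/N(-7, 1) + 1/52)*n(-5, 5) + 28 = (-36/(3 + 2*1) + 1/52)*(11/8) + 28 = (-36/(3 + 2) + 1*(1/52))*(11/8) + 28 = (-36/5 + 1/52)*(11/8) + 28 = -1867/260*11/8 + 28 = -20537/2080 + 28 = 37703/2080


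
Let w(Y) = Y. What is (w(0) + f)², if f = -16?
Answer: 256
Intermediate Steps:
(w(0) + f)² = (0 - 16)² = (-16)² = 256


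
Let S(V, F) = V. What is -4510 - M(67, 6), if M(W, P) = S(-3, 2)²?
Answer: -4519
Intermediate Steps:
M(W, P) = 9 (M(W, P) = (-3)² = 9)
-4510 - M(67, 6) = -4510 - 1*9 = -4510 - 9 = -4519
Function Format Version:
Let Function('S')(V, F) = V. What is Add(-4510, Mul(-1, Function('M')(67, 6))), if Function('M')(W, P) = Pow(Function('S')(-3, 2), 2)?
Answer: -4519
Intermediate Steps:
Function('M')(W, P) = 9 (Function('M')(W, P) = Pow(-3, 2) = 9)
Add(-4510, Mul(-1, Function('M')(67, 6))) = Add(-4510, Mul(-1, 9)) = Add(-4510, -9) = -4519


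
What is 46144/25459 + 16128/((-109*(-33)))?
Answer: 27456320/4360763 ≈ 6.2962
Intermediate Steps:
46144/25459 + 16128/((-109*(-33))) = 46144*(1/25459) + 16128/3597 = 6592/3637 + 16128*(1/3597) = 6592/3637 + 5376/1199 = 27456320/4360763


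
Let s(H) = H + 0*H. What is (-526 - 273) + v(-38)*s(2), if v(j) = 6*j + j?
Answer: -1331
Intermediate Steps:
v(j) = 7*j
s(H) = H (s(H) = H + 0 = H)
(-526 - 273) + v(-38)*s(2) = (-526 - 273) + (7*(-38))*2 = -799 - 266*2 = -799 - 532 = -1331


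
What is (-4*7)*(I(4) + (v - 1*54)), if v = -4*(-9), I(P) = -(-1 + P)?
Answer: 588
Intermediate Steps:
I(P) = 1 - P
v = 36
(-4*7)*(I(4) + (v - 1*54)) = (-4*7)*((1 - 1*4) + (36 - 1*54)) = -28*((1 - 4) + (36 - 54)) = -28*(-3 - 18) = -28*(-21) = 588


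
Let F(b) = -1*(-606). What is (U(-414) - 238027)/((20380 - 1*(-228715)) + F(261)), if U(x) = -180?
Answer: -238207/249701 ≈ -0.95397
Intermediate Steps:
F(b) = 606
(U(-414) - 238027)/((20380 - 1*(-228715)) + F(261)) = (-180 - 238027)/((20380 - 1*(-228715)) + 606) = -238207/((20380 + 228715) + 606) = -238207/(249095 + 606) = -238207/249701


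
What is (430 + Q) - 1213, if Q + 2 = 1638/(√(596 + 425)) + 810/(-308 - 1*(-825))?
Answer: -405035/517 + 1638*√1021/1021 ≈ -732.17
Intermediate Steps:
Q = -224/517 + 1638*√1021/1021 (Q = -2 + (1638/(√(596 + 425)) + 810/(-308 - 1*(-825))) = -2 + (1638/(√1021) + 810/(-308 + 825)) = -2 + (1638*(√1021/1021) + 810/517) = -2 + (1638*√1021/1021 + 810*(1/517)) = -2 + (1638*√1021/1021 + 810/517) = -2 + (810/517 + 1638*√1021/1021) = -224/517 + 1638*√1021/1021 ≈ 50.829)
(430 + Q) - 1213 = (430 + (-224/517 + 1638*√1021/1021)) - 1213 = (222086/517 + 1638*√1021/1021) - 1213 = -405035/517 + 1638*√1021/1021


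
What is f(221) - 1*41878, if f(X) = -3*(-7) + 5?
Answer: -41852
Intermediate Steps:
f(X) = 26 (f(X) = 21 + 5 = 26)
f(221) - 1*41878 = 26 - 1*41878 = 26 - 41878 = -41852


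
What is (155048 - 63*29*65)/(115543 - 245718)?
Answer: -36293/130175 ≈ -0.27880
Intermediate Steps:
(155048 - 63*29*65)/(115543 - 245718) = (155048 - 1827*65)/(-130175) = (155048 - 118755)*(-1/130175) = 36293*(-1/130175) = -36293/130175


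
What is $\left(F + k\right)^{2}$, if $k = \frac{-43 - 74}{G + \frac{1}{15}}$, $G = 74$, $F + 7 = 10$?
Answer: $\frac{2490084}{1234321} \approx 2.0174$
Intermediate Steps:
$F = 3$ ($F = -7 + 10 = 3$)
$k = - \frac{1755}{1111}$ ($k = \frac{-43 - 74}{74 + \frac{1}{15}} = - \frac{117}{74 + \frac{1}{15}} = - \frac{117}{\frac{1111}{15}} = \left(-117\right) \frac{15}{1111} = - \frac{1755}{1111} \approx -1.5797$)
$\left(F + k\right)^{2} = \left(3 - \frac{1755}{1111}\right)^{2} = \left(\frac{1578}{1111}\right)^{2} = \frac{2490084}{1234321}$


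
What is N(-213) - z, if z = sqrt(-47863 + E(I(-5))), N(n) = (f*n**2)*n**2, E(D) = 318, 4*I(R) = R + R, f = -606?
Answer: -1247357773566 - I*sqrt(47545) ≈ -1.2474e+12 - 218.05*I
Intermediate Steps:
I(R) = R/2 (I(R) = (R + R)/4 = (2*R)/4 = R/2)
N(n) = -606*n**4 (N(n) = (-606*n**2)*n**2 = -606*n**4)
z = I*sqrt(47545) (z = sqrt(-47863 + 318) = sqrt(-47545) = I*sqrt(47545) ≈ 218.05*I)
N(-213) - z = -606*(-213)**4 - I*sqrt(47545) = -606*2058346161 - I*sqrt(47545) = -1247357773566 - I*sqrt(47545)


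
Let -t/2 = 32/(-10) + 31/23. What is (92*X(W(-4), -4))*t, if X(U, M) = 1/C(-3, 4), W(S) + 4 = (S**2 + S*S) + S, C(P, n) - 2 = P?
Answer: -1704/5 ≈ -340.80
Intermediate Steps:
t = 426/115 (t = -2*(32/(-10) + 31/23) = -2*(32*(-1/10) + 31*(1/23)) = -2*(-16/5 + 31/23) = -2*(-213/115) = 426/115 ≈ 3.7043)
C(P, n) = 2 + P
W(S) = -4 + S + 2*S**2 (W(S) = -4 + ((S**2 + S*S) + S) = -4 + ((S**2 + S**2) + S) = -4 + (2*S**2 + S) = -4 + (S + 2*S**2) = -4 + S + 2*S**2)
X(U, M) = -1 (X(U, M) = 1/(2 - 3) = 1/(-1) = -1)
(92*X(W(-4), -4))*t = (92*(-1))*(426/115) = -92*426/115 = -1704/5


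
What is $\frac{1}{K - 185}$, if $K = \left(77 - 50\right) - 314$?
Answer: $- \frac{1}{472} \approx -0.0021186$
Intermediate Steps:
$K = -287$ ($K = 27 - 314 = -287$)
$\frac{1}{K - 185} = \frac{1}{-287 - 185} = \frac{1}{-472} = - \frac{1}{472}$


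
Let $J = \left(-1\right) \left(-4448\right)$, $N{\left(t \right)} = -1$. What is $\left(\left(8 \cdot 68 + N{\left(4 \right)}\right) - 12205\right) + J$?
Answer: $-7214$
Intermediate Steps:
$J = 4448$
$\left(\left(8 \cdot 68 + N{\left(4 \right)}\right) - 12205\right) + J = \left(\left(8 \cdot 68 - 1\right) - 12205\right) + 4448 = \left(\left(544 - 1\right) - 12205\right) + 4448 = \left(543 - 12205\right) + 4448 = -11662 + 4448 = -7214$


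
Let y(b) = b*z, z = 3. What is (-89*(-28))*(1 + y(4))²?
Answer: 421148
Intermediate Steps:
y(b) = 3*b (y(b) = b*3 = 3*b)
(-89*(-28))*(1 + y(4))² = (-89*(-28))*(1 + 3*4)² = 2492*(1 + 12)² = 2492*13² = 2492*169 = 421148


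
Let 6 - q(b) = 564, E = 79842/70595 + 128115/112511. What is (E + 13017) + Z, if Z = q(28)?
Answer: 14139471666906/1134673435 ≈ 12461.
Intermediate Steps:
E = 2575340241/1134673435 (E = 79842*(1/70595) + 128115*(1/112511) = 11406/10085 + 128115/112511 = 2575340241/1134673435 ≈ 2.2697)
q(b) = -558 (q(b) = 6 - 1*564 = 6 - 564 = -558)
Z = -558
(E + 13017) + Z = (2575340241/1134673435 + 13017) - 558 = 14772619443636/1134673435 - 558 = 14139471666906/1134673435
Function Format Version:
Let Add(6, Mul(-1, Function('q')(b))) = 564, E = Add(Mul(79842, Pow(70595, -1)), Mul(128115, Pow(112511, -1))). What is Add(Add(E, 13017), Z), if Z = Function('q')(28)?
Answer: Rational(14139471666906, 1134673435) ≈ 12461.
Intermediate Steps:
E = Rational(2575340241, 1134673435) (E = Add(Mul(79842, Rational(1, 70595)), Mul(128115, Rational(1, 112511))) = Add(Rational(11406, 10085), Rational(128115, 112511)) = Rational(2575340241, 1134673435) ≈ 2.2697)
Function('q')(b) = -558 (Function('q')(b) = Add(6, Mul(-1, 564)) = Add(6, -564) = -558)
Z = -558
Add(Add(E, 13017), Z) = Add(Add(Rational(2575340241, 1134673435), 13017), -558) = Add(Rational(14772619443636, 1134673435), -558) = Rational(14139471666906, 1134673435)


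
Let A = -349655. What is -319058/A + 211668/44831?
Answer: 88314463738/15675383305 ≈ 5.6340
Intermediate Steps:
-319058/A + 211668/44831 = -319058/(-349655) + 211668/44831 = -319058*(-1/349655) + 211668*(1/44831) = 319058/349655 + 211668/44831 = 88314463738/15675383305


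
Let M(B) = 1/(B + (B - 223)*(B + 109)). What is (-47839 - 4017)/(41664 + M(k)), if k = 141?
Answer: -1055736304/848237375 ≈ -1.2446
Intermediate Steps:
M(B) = 1/(B + (-223 + B)*(109 + B))
(-47839 - 4017)/(41664 + M(k)) = (-47839 - 4017)/(41664 + 1/(-24307 + 141**2 - 113*141)) = -51856/(41664 + 1/(-24307 + 19881 - 15933)) = -51856/(41664 + 1/(-20359)) = -51856/(41664 - 1/20359) = -51856/848237375/20359 = -51856*20359/848237375 = -1055736304/848237375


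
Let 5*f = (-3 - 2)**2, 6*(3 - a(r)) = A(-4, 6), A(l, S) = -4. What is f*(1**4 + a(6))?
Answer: 70/3 ≈ 23.333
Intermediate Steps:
a(r) = 11/3 (a(r) = 3 - 1/6*(-4) = 3 + 2/3 = 11/3)
f = 5 (f = (-3 - 2)**2/5 = (1/5)*(-5)**2 = (1/5)*25 = 5)
f*(1**4 + a(6)) = 5*(1**4 + 11/3) = 5*(1 + 11/3) = 5*(14/3) = 70/3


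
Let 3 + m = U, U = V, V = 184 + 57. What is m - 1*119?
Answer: 119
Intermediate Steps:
V = 241
U = 241
m = 238 (m = -3 + 241 = 238)
m - 1*119 = 238 - 1*119 = 238 - 119 = 119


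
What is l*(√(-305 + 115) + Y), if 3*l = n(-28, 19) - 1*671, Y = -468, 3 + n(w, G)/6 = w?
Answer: 133692 - 857*I*√190/3 ≈ 1.3369e+5 - 3937.6*I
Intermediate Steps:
n(w, G) = -18 + 6*w
l = -857/3 (l = ((-18 + 6*(-28)) - 1*671)/3 = ((-18 - 168) - 671)/3 = (-186 - 671)/3 = (⅓)*(-857) = -857/3 ≈ -285.67)
l*(√(-305 + 115) + Y) = -857*(√(-305 + 115) - 468)/3 = -857*(√(-190) - 468)/3 = -857*(I*√190 - 468)/3 = -857*(-468 + I*√190)/3 = 133692 - 857*I*√190/3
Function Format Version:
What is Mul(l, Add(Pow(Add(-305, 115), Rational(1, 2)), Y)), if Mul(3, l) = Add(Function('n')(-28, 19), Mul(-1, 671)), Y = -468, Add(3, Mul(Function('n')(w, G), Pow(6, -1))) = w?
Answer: Add(133692, Mul(Rational(-857, 3), I, Pow(190, Rational(1, 2)))) ≈ Add(1.3369e+5, Mul(-3937.6, I))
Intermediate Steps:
Function('n')(w, G) = Add(-18, Mul(6, w))
l = Rational(-857, 3) (l = Mul(Rational(1, 3), Add(Add(-18, Mul(6, -28)), Mul(-1, 671))) = Mul(Rational(1, 3), Add(Add(-18, -168), -671)) = Mul(Rational(1, 3), Add(-186, -671)) = Mul(Rational(1, 3), -857) = Rational(-857, 3) ≈ -285.67)
Mul(l, Add(Pow(Add(-305, 115), Rational(1, 2)), Y)) = Mul(Rational(-857, 3), Add(Pow(Add(-305, 115), Rational(1, 2)), -468)) = Mul(Rational(-857, 3), Add(Pow(-190, Rational(1, 2)), -468)) = Mul(Rational(-857, 3), Add(Mul(I, Pow(190, Rational(1, 2))), -468)) = Mul(Rational(-857, 3), Add(-468, Mul(I, Pow(190, Rational(1, 2))))) = Add(133692, Mul(Rational(-857, 3), I, Pow(190, Rational(1, 2))))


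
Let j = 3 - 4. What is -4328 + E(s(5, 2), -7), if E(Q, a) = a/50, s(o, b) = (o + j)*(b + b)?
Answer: -216407/50 ≈ -4328.1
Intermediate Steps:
j = -1
s(o, b) = 2*b*(-1 + o) (s(o, b) = (o - 1)*(b + b) = (-1 + o)*(2*b) = 2*b*(-1 + o))
E(Q, a) = a/50 (E(Q, a) = a*(1/50) = a/50)
-4328 + E(s(5, 2), -7) = -4328 + (1/50)*(-7) = -4328 - 7/50 = -216407/50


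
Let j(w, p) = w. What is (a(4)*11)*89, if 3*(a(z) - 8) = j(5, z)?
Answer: 28391/3 ≈ 9463.7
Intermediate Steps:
a(z) = 29/3 (a(z) = 8 + (1/3)*5 = 8 + 5/3 = 29/3)
(a(4)*11)*89 = ((29/3)*11)*89 = (319/3)*89 = 28391/3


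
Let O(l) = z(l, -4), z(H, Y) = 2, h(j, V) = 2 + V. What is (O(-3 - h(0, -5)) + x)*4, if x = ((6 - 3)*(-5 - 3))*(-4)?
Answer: 392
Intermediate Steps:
x = 96 (x = (3*(-8))*(-4) = -24*(-4) = 96)
O(l) = 2
(O(-3 - h(0, -5)) + x)*4 = (2 + 96)*4 = 98*4 = 392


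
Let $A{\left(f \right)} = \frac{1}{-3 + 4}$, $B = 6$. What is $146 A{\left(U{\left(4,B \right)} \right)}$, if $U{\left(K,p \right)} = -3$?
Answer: $146$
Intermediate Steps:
$A{\left(f \right)} = 1$ ($A{\left(f \right)} = 1^{-1} = 1$)
$146 A{\left(U{\left(4,B \right)} \right)} = 146 \cdot 1 = 146$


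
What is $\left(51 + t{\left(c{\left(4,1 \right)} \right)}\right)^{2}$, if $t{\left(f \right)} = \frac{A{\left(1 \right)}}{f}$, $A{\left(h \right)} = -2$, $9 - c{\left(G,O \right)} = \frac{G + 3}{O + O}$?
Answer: $\frac{310249}{121} \approx 2564.0$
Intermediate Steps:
$c{\left(G,O \right)} = 9 - \frac{3 + G}{2 O}$ ($c{\left(G,O \right)} = 9 - \frac{G + 3}{O + O} = 9 - \frac{3 + G}{2 O}$)
$t{\left(f \right)} = - \frac{2}{f}$
$\left(51 + t{\left(c{\left(4,1 \right)} \right)}\right)^{2} = \left(51 - \frac{2}{\frac{1}{2} \cdot 1^{-1} \left(-3 - 4 + 18 \cdot 1\right)}\right)^{2} = \left(51 - \frac{2}{\frac{1}{2} \cdot 1 \left(-3 - 4 + 18\right)}\right)^{2} = \left(51 - \frac{2}{\frac{1}{2} \cdot 1 \cdot 11}\right)^{2} = \left(51 - \frac{2}{\frac{11}{2}}\right)^{2} = \left(51 - \frac{4}{11}\right)^{2} = \left(\frac{557}{11}\right)^{2} = \frac{310249}{121}$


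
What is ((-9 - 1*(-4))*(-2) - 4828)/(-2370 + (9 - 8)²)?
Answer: 4818/2369 ≈ 2.0338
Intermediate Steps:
((-9 - 1*(-4))*(-2) - 4828)/(-2370 + (9 - 8)²) = ((-9 + 4)*(-2) - 4828)/(-2370 + 1²) = (-5*(-2) - 4828)/(-2370 + 1) = (10 - 4828)/(-2369) = -4818*(-1/2369) = 4818/2369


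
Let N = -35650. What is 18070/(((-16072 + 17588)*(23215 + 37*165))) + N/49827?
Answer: -158371075411/221476630224 ≈ -0.71507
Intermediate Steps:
18070/(((-16072 + 17588)*(23215 + 37*165))) + N/49827 = 18070/(((-16072 + 17588)*(23215 + 37*165))) - 35650/49827 = 18070/((1516*(23215 + 6105))) - 35650*1/49827 = 18070/((1516*29320)) - 35650/49827 = 18070/44449120 - 35650/49827 = 18070*(1/44449120) - 35650/49827 = 1807/4444912 - 35650/49827 = -158371075411/221476630224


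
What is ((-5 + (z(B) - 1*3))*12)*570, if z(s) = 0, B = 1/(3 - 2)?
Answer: -54720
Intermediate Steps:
B = 1 (B = 1/1 = 1)
((-5 + (z(B) - 1*3))*12)*570 = ((-5 + (0 - 1*3))*12)*570 = ((-5 + (0 - 3))*12)*570 = ((-5 - 3)*12)*570 = -8*12*570 = -96*570 = -54720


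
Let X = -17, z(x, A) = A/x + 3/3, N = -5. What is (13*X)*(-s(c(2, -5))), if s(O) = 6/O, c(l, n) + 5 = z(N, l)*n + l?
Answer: -221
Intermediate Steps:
z(x, A) = 1 + A/x (z(x, A) = A/x + 3*(1/3) = A/x + 1 = 1 + A/x)
c(l, n) = -5 + l + n*(1 - l/5) (c(l, n) = -5 + (((l - 5)/(-5))*n + l) = -5 + ((-(-5 + l)/5)*n + l) = -5 + ((1 - l/5)*n + l) = -5 + (n*(1 - l/5) + l) = -5 + (l + n*(1 - l/5)) = -5 + l + n*(1 - l/5))
(13*X)*(-s(c(2, -5))) = (13*(-17))*(-6/(-5 + 2 - 5 - 1/5*2*(-5))) = -(-221)*6/(-5 + 2 - 5 + 2) = -(-221)*6/(-6) = -(-221)*6*(-1/6) = -(-221)*(-1) = -221*1 = -221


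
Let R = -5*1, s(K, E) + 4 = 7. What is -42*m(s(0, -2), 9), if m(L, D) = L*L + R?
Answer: -168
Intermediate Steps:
s(K, E) = 3 (s(K, E) = -4 + 7 = 3)
R = -5
m(L, D) = -5 + L² (m(L, D) = L*L - 5 = L² - 5 = -5 + L²)
-42*m(s(0, -2), 9) = -42*(-5 + 3²) = -42*(-5 + 9) = -42*4 = -168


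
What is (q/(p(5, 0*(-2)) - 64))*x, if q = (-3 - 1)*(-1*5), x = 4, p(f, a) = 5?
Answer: -80/59 ≈ -1.3559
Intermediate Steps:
q = 20 (q = -4*(-5) = 20)
(q/(p(5, 0*(-2)) - 64))*x = (20/(5 - 64))*4 = (20/(-59))*4 = (20*(-1/59))*4 = -20/59*4 = -80/59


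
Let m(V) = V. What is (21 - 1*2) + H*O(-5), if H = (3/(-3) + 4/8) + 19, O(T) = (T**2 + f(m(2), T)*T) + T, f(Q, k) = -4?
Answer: 759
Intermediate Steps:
O(T) = T**2 - 3*T (O(T) = (T**2 - 4*T) + T = T**2 - 3*T)
H = 37/2 (H = (3*(-1/3) + 4*(1/8)) + 19 = (-1 + 1/2) + 19 = -1/2 + 19 = 37/2 ≈ 18.500)
(21 - 1*2) + H*O(-5) = (21 - 1*2) + 37*(-5*(-3 - 5))/2 = (21 - 2) + 37*(-5*(-8))/2 = 19 + (37/2)*40 = 19 + 740 = 759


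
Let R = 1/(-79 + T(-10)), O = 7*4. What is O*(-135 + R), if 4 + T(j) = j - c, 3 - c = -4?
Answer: -94507/25 ≈ -3780.3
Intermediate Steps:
c = 7 (c = 3 - 1*(-4) = 3 + 4 = 7)
O = 28
T(j) = -11 + j (T(j) = -4 + (j - 1*7) = -4 + (j - 7) = -4 + (-7 + j) = -11 + j)
R = -1/100 (R = 1/(-79 + (-11 - 10)) = 1/(-79 - 21) = 1/(-100) = -1/100 ≈ -0.010000)
O*(-135 + R) = 28*(-135 - 1/100) = 28*(-13501/100) = -94507/25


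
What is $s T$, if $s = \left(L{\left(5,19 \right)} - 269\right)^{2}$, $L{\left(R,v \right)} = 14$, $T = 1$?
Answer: $65025$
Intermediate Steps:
$s = 65025$ ($s = \left(14 - 269\right)^{2} = \left(-255\right)^{2} = 65025$)
$s T = 65025 \cdot 1 = 65025$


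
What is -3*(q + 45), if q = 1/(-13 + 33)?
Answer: -2703/20 ≈ -135.15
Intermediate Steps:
q = 1/20 ≈ 0.050000
-3*(q + 45) = -3*(1/20 + 45) = -3*901/20 = -2703/20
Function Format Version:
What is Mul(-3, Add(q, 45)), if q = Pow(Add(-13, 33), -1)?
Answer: Rational(-2703, 20) ≈ -135.15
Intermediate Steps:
q = Rational(1, 20) (q = Pow(20, -1) = Rational(1, 20) ≈ 0.050000)
Mul(-3, Add(q, 45)) = Mul(-3, Add(Rational(1, 20), 45)) = Mul(-3, Rational(901, 20)) = Rational(-2703, 20)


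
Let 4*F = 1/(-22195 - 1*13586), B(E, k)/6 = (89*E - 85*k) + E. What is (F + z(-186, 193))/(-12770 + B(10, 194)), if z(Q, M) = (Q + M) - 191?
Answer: 26334817/15215512440 ≈ 0.0017308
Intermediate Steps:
B(E, k) = -510*k + 540*E (B(E, k) = 6*((89*E - 85*k) + E) = 6*((-85*k + 89*E) + E) = 6*(-85*k + 90*E) = -510*k + 540*E)
z(Q, M) = -191 + M + Q (z(Q, M) = (M + Q) - 191 = -191 + M + Q)
F = -1/143124 (F = 1/(4*(-22195 - 1*13586)) = 1/(4*(-22195 - 13586)) = (¼)/(-35781) = (¼)*(-1/35781) = -1/143124 ≈ -6.9869e-6)
(F + z(-186, 193))/(-12770 + B(10, 194)) = (-1/143124 + (-191 + 193 - 186))/(-12770 + (-510*194 + 540*10)) = (-1/143124 - 184)/(-12770 + (-98940 + 5400)) = -26334817/(143124*(-12770 - 93540)) = -26334817/143124/(-106310) = -26334817/143124*(-1/106310) = 26334817/15215512440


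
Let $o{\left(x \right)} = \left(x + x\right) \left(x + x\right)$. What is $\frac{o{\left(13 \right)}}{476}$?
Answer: $\frac{169}{119} \approx 1.4202$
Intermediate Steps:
$o{\left(x \right)} = 4 x^{2}$ ($o{\left(x \right)} = 2 x 2 x = 4 x^{2}$)
$\frac{o{\left(13 \right)}}{476} = \frac{4 \cdot 13^{2}}{476} = 4 \cdot 169 \cdot \frac{1}{476} = 676 \cdot \frac{1}{476} = \frac{169}{119}$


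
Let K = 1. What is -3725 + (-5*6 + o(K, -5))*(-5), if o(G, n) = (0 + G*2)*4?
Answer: -3615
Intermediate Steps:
o(G, n) = 8*G (o(G, n) = (0 + 2*G)*4 = (2*G)*4 = 8*G)
-3725 + (-5*6 + o(K, -5))*(-5) = -3725 + (-5*6 + 8*1)*(-5) = -3725 + (-30 + 8)*(-5) = -3725 - 22*(-5) = -3725 + 110 = -3615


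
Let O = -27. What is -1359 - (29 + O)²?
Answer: -1363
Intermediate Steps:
-1359 - (29 + O)² = -1359 - (29 - 27)² = -1359 - 1*2² = -1359 - 1*4 = -1359 - 4 = -1363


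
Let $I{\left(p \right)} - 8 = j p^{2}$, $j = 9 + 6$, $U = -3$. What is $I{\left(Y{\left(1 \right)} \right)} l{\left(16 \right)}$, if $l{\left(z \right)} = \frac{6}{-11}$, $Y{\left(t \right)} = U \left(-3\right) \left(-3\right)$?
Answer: $- \frac{65658}{11} \approx -5968.9$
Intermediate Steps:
$Y{\left(t \right)} = -27$ ($Y{\left(t \right)} = \left(-3\right) \left(-3\right) \left(-3\right) = 9 \left(-3\right) = -27$)
$j = 15$
$I{\left(p \right)} = 8 + 15 p^{2}$
$l{\left(z \right)} = - \frac{6}{11}$ ($l{\left(z \right)} = 6 \left(- \frac{1}{11}\right) = - \frac{6}{11}$)
$I{\left(Y{\left(1 \right)} \right)} l{\left(16 \right)} = \left(8 + 15 \left(-27\right)^{2}\right) \left(- \frac{6}{11}\right) = \left(8 + 15 \cdot 729\right) \left(- \frac{6}{11}\right) = \left(8 + 10935\right) \left(- \frac{6}{11}\right) = 10943 \left(- \frac{6}{11}\right) = - \frac{65658}{11}$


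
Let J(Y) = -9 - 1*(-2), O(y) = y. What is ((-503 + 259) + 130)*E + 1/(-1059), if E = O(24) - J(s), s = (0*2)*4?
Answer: -3742507/1059 ≈ -3534.0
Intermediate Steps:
s = 0 (s = 0*4 = 0)
J(Y) = -7 (J(Y) = -9 + 2 = -7)
E = 31 (E = 24 - 1*(-7) = 24 + 7 = 31)
((-503 + 259) + 130)*E + 1/(-1059) = ((-503 + 259) + 130)*31 + 1/(-1059) = (-244 + 130)*31 - 1/1059 = -114*31 - 1/1059 = -3534 - 1/1059 = -3742507/1059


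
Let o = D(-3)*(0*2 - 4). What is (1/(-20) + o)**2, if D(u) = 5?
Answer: 160801/400 ≈ 402.00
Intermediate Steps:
o = -20 (o = 5*(0*2 - 4) = 5*(0 - 4) = 5*(-4) = -20)
(1/(-20) + o)**2 = (1/(-20) - 20)**2 = (-1/20 - 20)**2 = (-401/20)**2 = 160801/400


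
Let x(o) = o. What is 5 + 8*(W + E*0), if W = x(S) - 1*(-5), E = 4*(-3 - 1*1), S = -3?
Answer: 21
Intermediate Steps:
E = -16 (E = 4*(-3 - 1) = 4*(-4) = -16)
W = 2 (W = -3 - 1*(-5) = -3 + 5 = 2)
5 + 8*(W + E*0) = 5 + 8*(2 - 16*0) = 5 + 8*(2 + 0) = 5 + 8*2 = 5 + 16 = 21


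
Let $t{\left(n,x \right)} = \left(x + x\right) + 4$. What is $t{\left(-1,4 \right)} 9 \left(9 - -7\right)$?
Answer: $1728$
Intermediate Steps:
$t{\left(n,x \right)} = 4 + 2 x$ ($t{\left(n,x \right)} = 2 x + 4 = 4 + 2 x$)
$t{\left(-1,4 \right)} 9 \left(9 - -7\right) = \left(4 + 2 \cdot 4\right) 9 \left(9 - -7\right) = \left(4 + 8\right) 9 \left(9 + 7\right) = 12 \cdot 9 \cdot 16 = 108 \cdot 16 = 1728$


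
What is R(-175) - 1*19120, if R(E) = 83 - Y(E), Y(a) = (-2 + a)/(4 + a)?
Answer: -1085168/57 ≈ -19038.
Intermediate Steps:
Y(a) = (-2 + a)/(4 + a)
R(E) = 83 - (-2 + E)/(4 + E)
R(-175) - 1*19120 = 2*(167 + 41*(-175))/(4 - 175) - 1*19120 = 2*(167 - 7175)/(-171) - 19120 = 2*(-1/171)*(-7008) - 19120 = 4672/57 - 19120 = -1085168/57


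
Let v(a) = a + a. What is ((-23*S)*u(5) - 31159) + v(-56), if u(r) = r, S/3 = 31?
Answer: -41966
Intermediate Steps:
S = 93 (S = 3*31 = 93)
v(a) = 2*a
((-23*S)*u(5) - 31159) + v(-56) = (-23*93*5 - 31159) + 2*(-56) = (-2139*5 - 31159) - 112 = (-10695 - 31159) - 112 = -41854 - 112 = -41966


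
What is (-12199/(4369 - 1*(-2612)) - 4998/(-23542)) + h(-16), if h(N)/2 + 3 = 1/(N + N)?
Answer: -9989197607/1314773616 ≈ -7.5977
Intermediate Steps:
h(N) = -6 + 1/N (h(N) = -6 + 2/(N + N) = -6 + 2/((2*N)) = -6 + 2*(1/(2*N)) = -6 + 1/N)
(-12199/(4369 - 1*(-2612)) - 4998/(-23542)) + h(-16) = (-12199/(4369 - 1*(-2612)) - 4998/(-23542)) + (-6 + 1/(-16)) = (-12199/(4369 + 2612) - 4998*(-1/23542)) + (-6 - 1/16) = (-12199/6981 + 2499/11771) - 97/16 = -126148910/82173351 - 97/16 = -9989197607/1314773616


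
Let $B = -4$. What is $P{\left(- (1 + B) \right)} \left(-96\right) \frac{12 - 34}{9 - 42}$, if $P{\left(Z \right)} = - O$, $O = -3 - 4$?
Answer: $-448$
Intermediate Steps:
$O = -7$ ($O = -3 - 4 = -7$)
$P{\left(Z \right)} = 7$ ($P{\left(Z \right)} = \left(-1\right) \left(-7\right) = 7$)
$P{\left(- (1 + B) \right)} \left(-96\right) \frac{12 - 34}{9 - 42} = 7 \left(-96\right) \frac{12 - 34}{9 - 42} = - 672 \left(- \frac{22}{-33}\right) = - 672 \left(\left(-22\right) \left(- \frac{1}{33}\right)\right) = \left(-672\right) \frac{2}{3} = -448$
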